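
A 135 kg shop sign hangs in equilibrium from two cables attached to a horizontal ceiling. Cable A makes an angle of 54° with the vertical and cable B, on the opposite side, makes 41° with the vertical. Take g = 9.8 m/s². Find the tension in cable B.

T_B ≈ 1070 N

Angles from the horizontal: cable A is 90° − 54° = 36°, cable B is 90° − 41° = 49°.
Weight W = 135 × 9.8 = 1323 N acts straight down.
Horizontal: T_A cos 36° = T_B cos 49°  →  T_A = 0.8109 T_B.
Vertical: T_A sin 36° + T_B sin 49° = 1323.
Substituting the horizontal relation into the vertical equation gives 1.231 T_B = 1323, so T_B = 1074 N.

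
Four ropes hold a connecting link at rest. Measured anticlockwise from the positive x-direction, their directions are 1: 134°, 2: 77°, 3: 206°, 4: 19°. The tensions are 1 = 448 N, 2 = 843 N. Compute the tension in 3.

Resolve: ΣF_x = 448 cos 134° + 843 cos 77° + T_3 cos 206° + T_4 cos 19° = 0.
        ΣF_y = 448 sin 134° + 843 sin 77° + T_3 sin 206° + T_4 sin 19° = 0.
The known terms sum to (-121.6, 1144) N, so -0.8988 T_3 + 0.9455 T_4 = 121.6 and -0.4384 T_3 + 0.3256 T_4 = -1144.
Solving simultaneously: T_3 = 9198 N, T_4 = 8872 N.

T_3 ≈ 9200 N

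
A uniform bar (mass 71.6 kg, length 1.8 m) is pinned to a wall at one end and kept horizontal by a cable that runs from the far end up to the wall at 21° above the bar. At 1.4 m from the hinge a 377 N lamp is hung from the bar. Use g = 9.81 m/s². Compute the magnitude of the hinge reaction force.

|H| ≈ 1730 N

Take torques about the hinge: T sin 21° · 1.8 = 71.6×9.81×0.9 + 377×1.4 = 1160 N·m.
So T = 1160 / (0.3584 × 1.8) = 1798.2 N.
ΣF_x = 0: H_x = T cos 21° = 1678.8 N.
ΣF_y = 0: H_y = (71.6×9.81 + 377) − T sin 21° = 1079.4 − 644.42 = 434.98 N.
|H| = √(H_x² + H_y²) = √((1678.8)² + (434.98)²) = 1734.2 N.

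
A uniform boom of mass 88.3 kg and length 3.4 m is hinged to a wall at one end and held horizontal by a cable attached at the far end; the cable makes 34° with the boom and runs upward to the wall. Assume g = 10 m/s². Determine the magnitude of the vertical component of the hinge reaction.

|H_y| ≈ 442 N

Take torques about the hinge: T sin 34° · 3.4 = 88.3×10×1.7 = 1501.1 N·m.
So T = 1501.1 / (0.5592 × 3.4) = 789.53 N.
ΣF_y = 0: H_y = (88.3×10) − T sin 34° = 883 − 441.5 = 441.5 N.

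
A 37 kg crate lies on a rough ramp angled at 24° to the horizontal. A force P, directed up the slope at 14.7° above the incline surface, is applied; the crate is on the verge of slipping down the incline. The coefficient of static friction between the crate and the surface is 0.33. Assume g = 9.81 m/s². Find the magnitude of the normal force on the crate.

N ≈ 321 N

On the verge of sliding down the incline, friction equals μN and acts up the slope.
Perpendicular: N + P sin 14.7° = W cos 24° = 331.6 N.
Along incline: P cos 14.7° + μN = W sin 24° with W sin 24° = 147.6 N.
Solving the pair for P and N: P = 43.25 N, N = 320.6 N (and f = μN = 105.8 N).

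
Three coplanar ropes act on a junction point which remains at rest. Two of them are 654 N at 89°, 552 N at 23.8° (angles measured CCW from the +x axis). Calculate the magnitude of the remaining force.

Sum the known components: ΣF_x = 516.5 N, ΣF_y = 876.7 N.
For equilibrium the remaining force must supply (−ΣF_x, −ΣF_y) = (-516.5, -876.7) N.
Magnitude = √((-516.5)² + (-876.7)²) = 1017 N; direction = atan2(-876.7, -516.5) = 239.5°.

F ≈ 1020 N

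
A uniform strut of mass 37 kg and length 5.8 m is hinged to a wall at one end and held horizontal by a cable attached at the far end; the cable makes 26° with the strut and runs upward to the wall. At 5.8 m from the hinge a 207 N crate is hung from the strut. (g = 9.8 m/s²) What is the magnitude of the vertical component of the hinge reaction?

|H_y| ≈ 181 N

Take torques about the hinge: T sin 26° · 5.8 = 37×9.8×2.9 + 207×5.8 = 2252.1 N·m.
So T = 2252.1 / (0.4384 × 5.8) = 885.78 N.
ΣF_y = 0: H_y = (37×9.8 + 207) − T sin 26° = 569.6 − 388.3 = 181.3 N.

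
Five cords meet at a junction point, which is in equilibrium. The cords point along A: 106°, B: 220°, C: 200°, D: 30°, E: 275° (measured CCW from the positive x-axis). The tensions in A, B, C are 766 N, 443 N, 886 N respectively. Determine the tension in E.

Resolve: ΣF_x = 766 cos 106° + 443 cos 220° + 886 cos 200° + T_D cos 30° + T_E cos 275° = 0.
        ΣF_y = 766 sin 106° + 443 sin 220° + 886 sin 200° + T_D sin 30° + T_E sin 275° = 0.
The known terms sum to (-1383, 148.5) N, so 0.8660 T_D + 0.0872 T_E = 1383 and 0.5000 T_D − 0.9962 T_E = -148.5.
Solving simultaneously: T_D = 1506 N, T_E = 905 N.

T_E ≈ 905 N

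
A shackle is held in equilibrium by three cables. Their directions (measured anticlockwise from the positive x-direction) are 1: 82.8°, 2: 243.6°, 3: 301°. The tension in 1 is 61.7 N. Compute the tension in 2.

T_2 ≈ 45.3 N

Resolve: ΣF_x = 61.7 cos 82.8° + T_2 cos 243.6° + T_3 cos 301° = 0.
        ΣF_y = 61.7 sin 82.8° + T_2 sin 243.6° + T_3 sin 301° = 0.
The known terms sum to (7.733, 61.21) N, so -0.4446 T_2 + 0.5150 T_3 = -7.733 and -0.8957 T_2 − 0.8572 T_3 = -61.21.
Solving simultaneously: T_2 = 45.29 N, T_3 = 24.09 N.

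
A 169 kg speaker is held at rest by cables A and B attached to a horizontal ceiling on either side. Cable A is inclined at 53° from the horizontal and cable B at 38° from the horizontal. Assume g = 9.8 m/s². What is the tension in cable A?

Weight W = 169 × 9.8 = 1656 N acts straight down.
Horizontal: T_A cos 53° = T_B cos 38°  →  T_B = 0.7637 T_A.
Vertical: T_A sin 53° + T_B sin 38° = 1656.
Substituting the horizontal relation into the vertical equation gives 1.269 T_A = 1656, so T_A = 1305 N.

T_A ≈ 1310 N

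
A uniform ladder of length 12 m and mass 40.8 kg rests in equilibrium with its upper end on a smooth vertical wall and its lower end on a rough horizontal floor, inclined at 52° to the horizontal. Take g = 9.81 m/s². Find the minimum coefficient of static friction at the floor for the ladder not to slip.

ΣF_y = 0: N_floor = 40.8×9.81 = 400.25 N.
Torques about the foot: N_wall · 12 sin 52° = 40.8×9.81×6 cos 52° → N_wall = 156.35 N.
ΣF_x = 0: f_floor = N_wall = 156.35 N.
μ_min = f_floor / N_floor = 156.35 / 400.25 = 0.3906.

μ_min ≈ 0.391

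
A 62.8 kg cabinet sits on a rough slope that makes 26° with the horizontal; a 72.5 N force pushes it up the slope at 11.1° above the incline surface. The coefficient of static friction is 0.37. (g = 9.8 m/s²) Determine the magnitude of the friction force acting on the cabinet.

Axes along / perpendicular to the incline. W sin 26° = 269.8 N down-slope; W cos 26° = 553.2 N into the surface.
Perpendicular: N = W cos 26° − P sin 11.1° = 553.2 − 13.96 = 539.2 N.
Along incline: P cos 11.1° + f = W sin 26° (friction acts up-slope) → f = 269.8 − 71.14 = 198.6 N.
|f| = 198.6 N ≤ μN = 199.5 N, so the cabinet is indeed static.

f ≈ 199 N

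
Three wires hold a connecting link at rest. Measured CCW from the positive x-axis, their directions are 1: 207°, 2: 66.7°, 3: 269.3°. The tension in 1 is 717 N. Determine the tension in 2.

T_2 ≈ 1650 N

Resolve: ΣF_x = 717 cos 207° + T_2 cos 66.7° + T_3 cos 269.3° = 0.
        ΣF_y = 717 sin 207° + T_2 sin 66.7° + T_3 sin 269.3° = 0.
The known terms sum to (-638.9, -325.5) N, so 0.3955 T_2 − 0.0122 T_3 = 638.9 and 0.9184 T_2 − 0.9999 T_3 = 325.5.
Solving simultaneously: T_2 = 1652 N, T_3 = 1192 N.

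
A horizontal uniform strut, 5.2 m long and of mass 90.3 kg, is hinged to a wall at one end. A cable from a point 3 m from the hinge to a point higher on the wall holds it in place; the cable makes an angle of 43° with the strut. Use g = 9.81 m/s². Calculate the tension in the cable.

T ≈ 1130 N

Take torques about the hinge: T sin 43° · 3 = 90.3×9.81×2.6 = 2303.2 N·m.
So T = 2303.2 / (0.6820 × 3) = 1125.7 N.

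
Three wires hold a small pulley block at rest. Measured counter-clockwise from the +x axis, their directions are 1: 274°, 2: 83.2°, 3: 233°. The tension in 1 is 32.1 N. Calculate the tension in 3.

T_3 ≈ 12 N

Resolve: ΣF_x = 32.1 cos 274° + T_2 cos 83.2° + T_3 cos 233° = 0.
        ΣF_y = 32.1 sin 274° + T_2 sin 83.2° + T_3 sin 233° = 0.
The known terms sum to (2.239, -32.02) N, so 0.1184 T_2 − 0.6018 T_3 = -2.239 and 0.9930 T_2 − 0.7986 T_3 = 32.02.
Solving simultaneously: T_2 = 41.87 N, T_3 = 11.96 N.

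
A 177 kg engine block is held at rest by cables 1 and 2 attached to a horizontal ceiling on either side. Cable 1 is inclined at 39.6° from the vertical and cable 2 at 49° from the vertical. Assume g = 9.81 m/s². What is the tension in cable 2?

T_2 ≈ 1110 N

Angles from the horizontal: cable 1 is 90° − 39.6° = 50.4°, cable 2 is 90° − 49° = 41°.
Weight W = 177 × 9.81 = 1736 N acts straight down.
Horizontal: T_1 cos 50.4° = T_2 cos 41°  →  T_1 = 1.184 T_2.
Vertical: T_1 sin 50.4° + T_2 sin 41° = 1736.
Substituting the horizontal relation into the vertical equation gives 1.568 T_2 = 1736, so T_2 = 1107 N.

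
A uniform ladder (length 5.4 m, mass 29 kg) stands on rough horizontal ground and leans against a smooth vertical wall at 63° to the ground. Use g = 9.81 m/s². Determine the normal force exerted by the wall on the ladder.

Torques about the foot: N_wall · 5.4 sin 63° = 29×9.81×2.7 cos 63° → N_wall = 72.477 N.

N_wall ≈ 72.5 N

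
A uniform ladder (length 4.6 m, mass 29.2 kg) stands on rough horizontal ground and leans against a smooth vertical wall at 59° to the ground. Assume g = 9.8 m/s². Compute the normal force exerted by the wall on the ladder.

N_wall ≈ 86 N

Torques about the foot: N_wall · 4.6 sin 59° = 29.2×9.8×2.3 cos 59° → N_wall = 85.971 N.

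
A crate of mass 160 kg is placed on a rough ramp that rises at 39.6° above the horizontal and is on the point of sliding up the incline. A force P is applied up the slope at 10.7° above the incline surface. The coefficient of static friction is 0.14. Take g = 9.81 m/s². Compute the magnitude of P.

On the verge of sliding up the incline, friction equals μN and acts down the slope.
Perpendicular: N + P sin 10.7° = W cos 39.6° = 1209 N.
Along incline: P cos 10.7° = W sin 39.6° + μN  with W sin 39.6° = 1001 N.
Solving the pair for P and N: P = 1160 N, N = 994.1 N (and f = μN = 139.2 N).

P ≈ 1160 N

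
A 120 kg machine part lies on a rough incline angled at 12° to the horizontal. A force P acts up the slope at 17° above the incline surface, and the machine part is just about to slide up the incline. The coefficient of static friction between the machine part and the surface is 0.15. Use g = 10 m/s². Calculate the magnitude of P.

P ≈ 425 N

On the verge of sliding up the incline, friction equals μN and acts down the slope.
Perpendicular: N + P sin 17° = W cos 12° = 1174 N.
Along incline: P cos 17° = W sin 12° + μN  with W sin 12° = 249.5 N.
Solving the pair for P and N: P = 425.5 N, N = 1049 N (and f = μN = 157.4 N).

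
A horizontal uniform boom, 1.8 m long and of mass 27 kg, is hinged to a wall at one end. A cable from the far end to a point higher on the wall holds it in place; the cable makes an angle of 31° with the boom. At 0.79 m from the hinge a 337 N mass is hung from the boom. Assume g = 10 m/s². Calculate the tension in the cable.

Take torques about the hinge: T sin 31° · 1.8 = 27×10×0.9 + 337×0.79 = 509.23 N·m.
So T = 509.23 / (0.5150 × 1.8) = 549.29 N.

T ≈ 549 N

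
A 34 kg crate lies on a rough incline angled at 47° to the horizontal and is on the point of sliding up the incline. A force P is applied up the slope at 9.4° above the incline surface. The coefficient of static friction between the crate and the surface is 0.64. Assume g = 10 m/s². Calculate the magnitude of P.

P ≈ 364 N

On the verge of sliding up the incline, friction equals μN and acts down the slope.
Perpendicular: N + P sin 9.4° = W cos 47° = 231.9 N.
Along incline: P cos 9.4° = W sin 47° + μN  with W sin 47° = 248.7 N.
Solving the pair for P and N: P = 363.9 N, N = 172.4 N (and f = μN = 110.4 N).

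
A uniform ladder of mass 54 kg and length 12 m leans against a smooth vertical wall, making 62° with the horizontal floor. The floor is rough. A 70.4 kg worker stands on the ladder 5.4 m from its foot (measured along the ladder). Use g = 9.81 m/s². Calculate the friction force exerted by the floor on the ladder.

Torques about the foot: N_wall · 12 sin 62° = 54×9.81×6 cos 62° + 70.4×9.81×5.4 cos 62° → N_wall = 306.08 N.
ΣF_x = 0: f_floor = N_wall = 306.08 N.

f ≈ 306 N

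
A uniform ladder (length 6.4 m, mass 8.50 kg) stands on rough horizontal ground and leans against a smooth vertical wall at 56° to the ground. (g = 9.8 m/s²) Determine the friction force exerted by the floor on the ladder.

Torques about the foot: N_wall · 6.4 sin 56° = 8.50×9.8×3.2 cos 56° → N_wall = 28.093 N.
ΣF_x = 0: f_floor = N_wall = 28.093 N.

f ≈ 28.1 N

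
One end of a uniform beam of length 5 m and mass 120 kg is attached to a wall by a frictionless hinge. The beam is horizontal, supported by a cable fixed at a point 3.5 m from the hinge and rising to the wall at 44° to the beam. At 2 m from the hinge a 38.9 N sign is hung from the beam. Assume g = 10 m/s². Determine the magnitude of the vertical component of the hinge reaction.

|H_y| ≈ 360 N

Take torques about the hinge: T sin 44° · 3.5 = 120×10×2.5 + 38.9×2 = 3077.8 N·m.
So T = 3077.8 / (0.6947 × 3.5) = 1265.9 N.
ΣF_y = 0: H_y = (120×10 + 38.9) − T sin 44° = 1238.9 − 879.37 = 359.53 N.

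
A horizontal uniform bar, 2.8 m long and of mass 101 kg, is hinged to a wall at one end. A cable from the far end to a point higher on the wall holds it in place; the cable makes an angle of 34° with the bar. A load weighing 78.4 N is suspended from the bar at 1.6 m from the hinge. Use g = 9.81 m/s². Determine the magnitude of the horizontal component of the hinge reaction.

Take torques about the hinge: T sin 34° · 2.8 = 101×9.81×1.4 + 78.4×1.6 = 1512.6 N·m.
So T = 1512.6 / (0.5592 × 2.8) = 966.04 N.
ΣF_x = 0: H_x = T cos 34° = 800.89 N.

H_x ≈ 801 N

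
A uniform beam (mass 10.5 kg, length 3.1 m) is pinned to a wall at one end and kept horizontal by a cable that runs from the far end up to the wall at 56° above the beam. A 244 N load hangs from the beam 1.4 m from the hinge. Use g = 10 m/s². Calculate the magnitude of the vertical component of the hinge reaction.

|H_y| ≈ 186 N

Take torques about the hinge: T sin 56° · 3.1 = 10.5×10×1.55 + 244×1.4 = 504.35 N·m.
So T = 504.35 / (0.8290 × 3.1) = 196.24 N.
ΣF_y = 0: H_y = (10.5×10 + 244) − T sin 56° = 349 − 162.69 = 186.31 N.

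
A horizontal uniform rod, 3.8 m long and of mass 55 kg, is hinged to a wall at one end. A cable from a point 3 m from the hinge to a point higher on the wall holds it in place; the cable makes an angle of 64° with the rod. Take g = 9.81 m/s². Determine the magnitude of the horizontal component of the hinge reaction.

Take torques about the hinge: T sin 64° · 3 = 55×9.81×1.9 = 1025.1 N·m.
So T = 1025.1 / (0.8988 × 3) = 380.19 N.
ΣF_x = 0: H_x = T cos 64° = 166.67 N.

H_x ≈ 167 N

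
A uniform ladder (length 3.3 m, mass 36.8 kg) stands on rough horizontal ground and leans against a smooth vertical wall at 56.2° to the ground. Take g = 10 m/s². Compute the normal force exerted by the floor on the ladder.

N_floor ≈ 368 N

ΣF_y = 0: N_floor = 36.8×10 = 368 N.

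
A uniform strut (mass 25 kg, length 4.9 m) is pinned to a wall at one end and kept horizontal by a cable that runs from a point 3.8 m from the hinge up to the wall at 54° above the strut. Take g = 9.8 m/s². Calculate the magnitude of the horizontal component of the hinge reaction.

Take torques about the hinge: T sin 54° · 3.8 = 25×9.8×2.45 = 600.25 N·m.
So T = 600.25 / (0.8090 × 3.8) = 195.25 N.
ΣF_x = 0: H_x = T cos 54° = 114.77 N.

H_x ≈ 115 N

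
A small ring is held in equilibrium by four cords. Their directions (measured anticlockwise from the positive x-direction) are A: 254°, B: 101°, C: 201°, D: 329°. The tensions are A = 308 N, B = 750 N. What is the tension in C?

Resolve: ΣF_x = 308 cos 254° + 750 cos 101° + T_C cos 201° + T_D cos 329° = 0.
        ΣF_y = 308 sin 254° + 750 sin 101° + T_C sin 201° + T_D sin 329° = 0.
The known terms sum to (-228, 440.2) N, so -0.9336 T_C + 0.8572 T_D = 228 and -0.3584 T_C − 0.5150 T_D = -440.2.
Solving simultaneously: T_C = 329.8 N, T_D = 625.2 N.

T_C ≈ 330 N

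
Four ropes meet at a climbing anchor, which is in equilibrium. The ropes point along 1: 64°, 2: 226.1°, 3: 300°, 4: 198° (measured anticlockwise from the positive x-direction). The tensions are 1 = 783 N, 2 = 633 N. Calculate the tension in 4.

Resolve: ΣF_x = 783 cos 64° + 633 cos 226.1° + T_3 cos 300° + T_4 cos 198° = 0.
        ΣF_y = 783 sin 64° + 633 sin 226.1° + T_3 sin 300° + T_4 sin 198° = 0.
The known terms sum to (-95.68, 247.6) N, so 0.5000 T_3 − 0.9511 T_4 = 95.68 and -0.8660 T_3 − 0.3090 T_4 = -247.6.
Solving simultaneously: T_3 = 271 N, T_4 = 41.88 N.

T_4 ≈ 41.9 N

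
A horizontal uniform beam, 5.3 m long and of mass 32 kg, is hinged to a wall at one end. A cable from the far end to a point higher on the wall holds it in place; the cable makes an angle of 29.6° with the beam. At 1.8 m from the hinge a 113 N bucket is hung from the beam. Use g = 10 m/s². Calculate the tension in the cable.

Take torques about the hinge: T sin 29.6° · 5.3 = 32×10×2.65 + 113×1.8 = 1051.4 N·m.
So T = 1051.4 / (0.4939 × 5.3) = 401.62 N.

T ≈ 402 N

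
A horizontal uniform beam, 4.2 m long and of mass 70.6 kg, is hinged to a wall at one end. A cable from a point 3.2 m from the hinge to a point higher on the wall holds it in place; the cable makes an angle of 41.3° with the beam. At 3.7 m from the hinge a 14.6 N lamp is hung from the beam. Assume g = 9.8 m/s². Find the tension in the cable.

T ≈ 714 N

Take torques about the hinge: T sin 41.3° · 3.2 = 70.6×9.8×2.1 + 14.6×3.7 = 1507 N·m.
So T = 1507 / (0.6600 × 3.2) = 713.52 N.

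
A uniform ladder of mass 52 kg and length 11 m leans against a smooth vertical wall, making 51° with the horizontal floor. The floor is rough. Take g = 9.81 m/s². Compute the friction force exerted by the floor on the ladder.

Torques about the foot: N_wall · 11 sin 51° = 52×9.81×5.5 cos 51° → N_wall = 206.54 N.
ΣF_x = 0: f_floor = N_wall = 206.54 N.

f ≈ 207 N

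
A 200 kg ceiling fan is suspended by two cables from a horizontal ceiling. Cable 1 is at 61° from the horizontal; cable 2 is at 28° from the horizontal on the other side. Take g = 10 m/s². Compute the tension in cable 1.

T_1 ≈ 1770 N

Weight W = 200 × 10 = 2000 N acts straight down.
Horizontal: T_1 cos 61° = T_2 cos 28°  →  T_2 = 0.5491 T_1.
Vertical: T_1 sin 61° + T_2 sin 28° = 2000.
Substituting the horizontal relation into the vertical equation gives 1.132 T_1 = 2000, so T_1 = 1766 N.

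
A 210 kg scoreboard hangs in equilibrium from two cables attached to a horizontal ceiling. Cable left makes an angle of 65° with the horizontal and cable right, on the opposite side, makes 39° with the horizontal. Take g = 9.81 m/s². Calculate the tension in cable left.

T_left ≈ 1650 N

Weight W = 210 × 9.81 = 2060 N acts straight down.
Horizontal: T_left cos 65° = T_right cos 39°  →  T_right = 0.5438 T_left.
Vertical: T_left sin 65° + T_right sin 39° = 2060.
Substituting the horizontal relation into the vertical equation gives 1.249 T_left = 2060, so T_left = 1650 N.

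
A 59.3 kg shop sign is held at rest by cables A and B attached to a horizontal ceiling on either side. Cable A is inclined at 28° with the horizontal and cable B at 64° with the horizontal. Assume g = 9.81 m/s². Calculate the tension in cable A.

T_A ≈ 255 N

Weight W = 59.3 × 9.81 = 581.7 N acts straight down.
Horizontal: T_A cos 28° = T_B cos 64°  →  T_B = 2.014 T_A.
Vertical: T_A sin 28° + T_B sin 64° = 581.7.
Substituting the horizontal relation into the vertical equation gives 2.28 T_A = 581.7, so T_A = 255.2 N.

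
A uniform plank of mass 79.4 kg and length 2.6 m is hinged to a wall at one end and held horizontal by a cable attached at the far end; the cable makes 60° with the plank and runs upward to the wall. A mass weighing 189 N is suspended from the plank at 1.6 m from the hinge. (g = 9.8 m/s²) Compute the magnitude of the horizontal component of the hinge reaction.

Take torques about the hinge: T sin 60° · 2.6 = 79.4×9.8×1.3 + 189×1.6 = 1314 N·m.
So T = 1314 / (0.8660 × 2.6) = 583.55 N.
ΣF_x = 0: H_x = T cos 60° = 291.77 N.

H_x ≈ 292 N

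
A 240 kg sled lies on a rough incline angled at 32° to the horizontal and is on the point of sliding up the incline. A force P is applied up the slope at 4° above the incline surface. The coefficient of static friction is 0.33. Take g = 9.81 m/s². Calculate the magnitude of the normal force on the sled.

On the verge of sliding up the incline, friction equals μN and acts down the slope.
Perpendicular: N + P sin 4° = W cos 32° = 1997 N.
Along incline: P cos 4° = W sin 32° + μN  with W sin 32° = 1248 N.
Solving the pair for P and N: P = 1868 N, N = 1866 N (and f = μN = 615.9 N).

N ≈ 1870 N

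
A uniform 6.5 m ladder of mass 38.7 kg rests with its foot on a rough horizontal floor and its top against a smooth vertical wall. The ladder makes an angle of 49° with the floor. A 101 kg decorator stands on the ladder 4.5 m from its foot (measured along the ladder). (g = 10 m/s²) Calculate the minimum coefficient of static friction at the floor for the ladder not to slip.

ΣF_y = 0: N_floor = 38.7×10 + 101×10 = 1397 N.
Torques about the foot: N_wall · 6.5 sin 49° = 38.7×10×3.25 cos 49° + 101×10×4.5 cos 49° → N_wall = 776.04 N.
ΣF_x = 0: f_floor = N_wall = 776.04 N.
μ_min = f_floor / N_floor = 776.04 / 1397 = 0.5555.

μ_min ≈ 0.556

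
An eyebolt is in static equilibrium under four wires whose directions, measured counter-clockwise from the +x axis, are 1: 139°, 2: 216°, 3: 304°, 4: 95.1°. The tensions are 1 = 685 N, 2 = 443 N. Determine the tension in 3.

Resolve: ΣF_x = 685 cos 139° + 443 cos 216° + T_3 cos 304° + T_4 cos 95.1° = 0.
        ΣF_y = 685 sin 139° + 443 sin 216° + T_3 sin 304° + T_4 sin 95.1° = 0.
The known terms sum to (-875.4, 189) N, so 0.5592 T_3 − 0.0889 T_4 = 875.4 and -0.8290 T_3 + 0.9960 T_4 = -189.
Solving simultaneously: T_3 = 1769 N, T_4 = 1283 N.

T_3 ≈ 1770 N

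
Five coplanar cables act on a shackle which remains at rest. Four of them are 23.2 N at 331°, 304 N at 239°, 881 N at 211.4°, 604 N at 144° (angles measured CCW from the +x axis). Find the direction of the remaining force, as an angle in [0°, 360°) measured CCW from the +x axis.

θ ≈ 15.3°

Sum the known components: ΣF_x = -1377 N, ΣF_y = -375.8 N.
For equilibrium the remaining force must supply (−ΣF_x, −ΣF_y) = (1377, 375.8) N.
Magnitude = √((1377)² + (375.8)²) = 1427 N; direction = atan2(375.8, 1377) = 15.3°.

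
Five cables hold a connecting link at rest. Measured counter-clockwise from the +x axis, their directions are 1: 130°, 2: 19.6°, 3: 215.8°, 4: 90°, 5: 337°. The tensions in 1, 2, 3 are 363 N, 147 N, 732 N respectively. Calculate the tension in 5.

Resolve: ΣF_x = 363 cos 130° + 147 cos 19.6° + 732 cos 215.8° + T_4 cos 90° + T_5 cos 337° = 0.
        ΣF_y = 363 sin 130° + 147 sin 19.6° + 732 sin 215.8° + T_4 sin 90° + T_5 sin 337° = 0.
The known terms sum to (-688.5, -100.8) N, so 0.0000 T_4 + 0.9205 T_5 = 688.5 and 1.0000 T_4 − 0.3907 T_5 = 100.8.
Solving simultaneously: T_4 = 393.1 N, T_5 = 748 N.

T_5 ≈ 748 N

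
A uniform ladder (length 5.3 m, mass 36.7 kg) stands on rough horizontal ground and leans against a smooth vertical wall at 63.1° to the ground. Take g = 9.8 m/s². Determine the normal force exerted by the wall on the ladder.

N_wall ≈ 91.2 N

Torques about the foot: N_wall · 5.3 sin 63.1° = 36.7×9.8×2.65 cos 63.1° → N_wall = 91.233 N.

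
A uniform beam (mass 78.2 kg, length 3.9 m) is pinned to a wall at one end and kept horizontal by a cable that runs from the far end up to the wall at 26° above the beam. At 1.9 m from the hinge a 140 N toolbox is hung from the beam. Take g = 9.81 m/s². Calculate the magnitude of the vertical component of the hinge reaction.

|H_y| ≈ 455 N

Take torques about the hinge: T sin 26° · 3.9 = 78.2×9.81×1.95 + 140×1.9 = 1761.9 N·m.
So T = 1761.9 / (0.4384 × 3.9) = 1030.6 N.
ΣF_y = 0: H_y = (78.2×9.81 + 140) − T sin 26° = 907.14 − 451.78 = 455.37 N.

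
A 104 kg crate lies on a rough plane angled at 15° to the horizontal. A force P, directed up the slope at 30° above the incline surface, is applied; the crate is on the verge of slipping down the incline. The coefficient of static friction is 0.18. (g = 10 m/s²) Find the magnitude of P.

On the verge of sliding down the incline, friction equals μN and acts up the slope.
Perpendicular: N + P sin 30° = W cos 15° = 1005 N.
Along incline: P cos 30° + μN = W sin 15° with W sin 15° = 269.2 N.
Solving the pair for P and N: P = 113.9 N, N = 947.6 N (and f = μN = 170.6 N).

P ≈ 114 N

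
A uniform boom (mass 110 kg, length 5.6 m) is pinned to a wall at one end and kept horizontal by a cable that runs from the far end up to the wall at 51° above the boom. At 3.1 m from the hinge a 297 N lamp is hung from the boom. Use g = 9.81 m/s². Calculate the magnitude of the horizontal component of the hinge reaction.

Take torques about the hinge: T sin 51° · 5.6 = 110×9.81×2.8 + 297×3.1 = 3942.2 N·m.
So T = 3942.2 / (0.7771 × 5.6) = 905.83 N.
ΣF_x = 0: H_x = T cos 51° = 570.06 N.

H_x ≈ 570 N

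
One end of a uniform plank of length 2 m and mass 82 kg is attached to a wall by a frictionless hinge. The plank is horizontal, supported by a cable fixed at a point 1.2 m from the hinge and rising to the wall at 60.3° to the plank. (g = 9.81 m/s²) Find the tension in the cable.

Take torques about the hinge: T sin 60.3° · 1.2 = 82×9.81×1 = 804.42 N·m.
So T = 804.42 / (0.8686 × 1.2) = 771.73 N.

T ≈ 772 N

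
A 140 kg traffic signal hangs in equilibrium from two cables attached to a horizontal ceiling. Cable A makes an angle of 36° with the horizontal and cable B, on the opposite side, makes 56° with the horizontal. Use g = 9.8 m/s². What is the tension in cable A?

Weight W = 140 × 9.8 = 1372 N acts straight down.
Horizontal: T_A cos 36° = T_B cos 56°  →  T_B = 1.447 T_A.
Vertical: T_A sin 36° + T_B sin 56° = 1372.
Substituting the horizontal relation into the vertical equation gives 1.787 T_A = 1372, so T_A = 767.7 N.

T_A ≈ 768 N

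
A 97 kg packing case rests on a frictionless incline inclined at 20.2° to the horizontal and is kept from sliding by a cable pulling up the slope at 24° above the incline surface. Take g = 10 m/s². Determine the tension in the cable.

Take axes along and perpendicular to the incline. Weight components: W sin 20.2° = 334.9 N down-slope, W cos 20.2° = 910.3 N into the surface.
Along incline: T cos 24° = W sin 20.2° → T = 366.6 N.
Perpendicular: N = W cos 20.2° − T sin 24° = 761.2 N.

T ≈ 367 N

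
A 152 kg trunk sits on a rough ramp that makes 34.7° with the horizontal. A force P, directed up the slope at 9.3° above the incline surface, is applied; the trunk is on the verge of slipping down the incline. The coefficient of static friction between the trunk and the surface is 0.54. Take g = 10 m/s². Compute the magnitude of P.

On the verge of sliding down the incline, friction equals μN and acts up the slope.
Perpendicular: N + P sin 9.3° = W cos 34.7° = 1250 N.
Along incline: P cos 9.3° + μN = W sin 34.7° with W sin 34.7° = 865.3 N.
Solving the pair for P and N: P = 211.8 N, N = 1215 N (and f = μN = 656.3 N).

P ≈ 212 N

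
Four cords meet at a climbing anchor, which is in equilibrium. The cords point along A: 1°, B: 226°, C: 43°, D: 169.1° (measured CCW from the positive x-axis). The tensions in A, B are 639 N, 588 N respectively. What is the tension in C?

Resolve: ΣF_x = 639 cos 1° + 588 cos 226° + T_C cos 43° + T_D cos 169.1° = 0.
        ΣF_y = 639 sin 1° + 588 sin 226° + T_C sin 43° + T_D sin 169.1° = 0.
The known terms sum to (230.4, -411.8) N, so 0.7314 T_C − 0.9820 T_D = -230.4 and 0.6820 T_C + 0.1891 T_D = 411.8.
Solving simultaneously: T_C = 446.6 N, T_D = 567.3 N.

T_C ≈ 447 N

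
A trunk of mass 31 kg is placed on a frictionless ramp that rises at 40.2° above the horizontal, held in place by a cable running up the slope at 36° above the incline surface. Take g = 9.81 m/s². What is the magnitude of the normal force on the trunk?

Take axes along and perpendicular to the incline. Weight components: W sin 40.2° = 196.3 N down-slope, W cos 40.2° = 232.3 N into the surface.
Along incline: T cos 36° = W sin 40.2° → T = 242.6 N.
Perpendicular: N = W cos 40.2° − T sin 36° = 89.66 N.

N ≈ 89.7 N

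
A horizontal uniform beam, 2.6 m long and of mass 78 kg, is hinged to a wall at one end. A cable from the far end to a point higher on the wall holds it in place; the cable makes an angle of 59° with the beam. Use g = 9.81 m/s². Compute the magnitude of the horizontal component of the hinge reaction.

Take torques about the hinge: T sin 59° · 2.6 = 78×9.81×1.3 = 994.73 N·m.
So T = 994.73 / (0.8572 × 2.6) = 446.34 N.
ΣF_x = 0: H_x = T cos 59° = 229.88 N.

H_x ≈ 230 N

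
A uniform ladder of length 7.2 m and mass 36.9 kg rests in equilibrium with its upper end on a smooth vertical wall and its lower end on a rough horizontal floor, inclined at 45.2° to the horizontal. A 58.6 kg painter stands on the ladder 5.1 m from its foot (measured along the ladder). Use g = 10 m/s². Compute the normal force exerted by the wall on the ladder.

N_wall ≈ 595 N

Torques about the foot: N_wall · 7.2 sin 45.2° = 36.9×10×3.6 cos 45.2° + 58.6×10×5.1 cos 45.2° → N_wall = 595.41 N.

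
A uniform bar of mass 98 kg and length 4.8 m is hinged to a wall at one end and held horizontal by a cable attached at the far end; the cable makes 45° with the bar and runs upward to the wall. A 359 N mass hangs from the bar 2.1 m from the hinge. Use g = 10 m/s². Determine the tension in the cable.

Take torques about the hinge: T sin 45° · 4.8 = 98×10×2.4 + 359×2.1 = 3105.9 N·m.
So T = 3105.9 / (0.7071 × 4.8) = 915.08 N.

T ≈ 915 N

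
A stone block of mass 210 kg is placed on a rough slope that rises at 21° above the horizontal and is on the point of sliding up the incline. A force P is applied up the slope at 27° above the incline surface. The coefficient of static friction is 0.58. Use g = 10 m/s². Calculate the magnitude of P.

On the verge of sliding up the incline, friction equals μN and acts down the slope.
Perpendicular: N + P sin 27° = W cos 21° = 1961 N.
Along incline: P cos 27° = W sin 21° + μN  with W sin 21° = 752.6 N.
Solving the pair for P and N: P = 1637 N, N = 1217 N (and f = μN = 706 N).

P ≈ 1640 N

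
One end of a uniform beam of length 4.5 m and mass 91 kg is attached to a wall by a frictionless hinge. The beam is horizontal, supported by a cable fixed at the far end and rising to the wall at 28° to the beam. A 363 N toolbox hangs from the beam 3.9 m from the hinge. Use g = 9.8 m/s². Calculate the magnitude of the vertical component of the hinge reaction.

Take torques about the hinge: T sin 28° · 4.5 = 91×9.8×2.25 + 363×3.9 = 3422.2 N·m.
So T = 3422.2 / (0.4695 × 4.5) = 1619.9 N.
ΣF_y = 0: H_y = (91×9.8 + 363) − T sin 28° = 1254.8 − 760.5 = 494.3 N.

|H_y| ≈ 494 N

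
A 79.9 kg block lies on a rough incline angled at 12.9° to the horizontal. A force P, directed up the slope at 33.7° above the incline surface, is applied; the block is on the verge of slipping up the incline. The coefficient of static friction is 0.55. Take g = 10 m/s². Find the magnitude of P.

On the verge of sliding up the incline, friction equals μN and acts down the slope.
Perpendicular: N + P sin 33.7° = W cos 12.9° = 778.8 N.
Along incline: P cos 33.7° = W sin 12.9° + μN  with W sin 12.9° = 178.4 N.
Solving the pair for P and N: P = 533.6 N, N = 482.8 N (and f = μN = 265.5 N).

P ≈ 534 N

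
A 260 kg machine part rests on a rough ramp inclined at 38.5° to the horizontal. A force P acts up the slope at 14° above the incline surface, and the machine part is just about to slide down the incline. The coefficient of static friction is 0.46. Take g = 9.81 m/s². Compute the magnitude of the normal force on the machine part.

N ≈ 1810 N

On the verge of sliding down the incline, friction equals μN and acts up the slope.
Perpendicular: N + P sin 14° = W cos 38.5° = 1996 N.
Along incline: P cos 14° + μN = W sin 38.5° with W sin 38.5° = 1588 N.
Solving the pair for P and N: P = 779.5 N, N = 1808 N (and f = μN = 831.5 N).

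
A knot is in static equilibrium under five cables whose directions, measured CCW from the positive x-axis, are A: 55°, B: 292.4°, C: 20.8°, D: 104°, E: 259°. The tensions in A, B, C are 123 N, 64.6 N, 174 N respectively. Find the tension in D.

Resolve: ΣF_x = 123 cos 55° + 64.6 cos 292.4° + 174 cos 20.8° + T_D cos 104° + T_E cos 259° = 0.
        ΣF_y = 123 sin 55° + 64.6 sin 292.4° + 174 sin 20.8° + T_D sin 104° + T_E sin 259° = 0.
The known terms sum to (257.8, 102.8) N, so -0.2419 T_D − 0.1908 T_E = -257.8 and 0.9703 T_D − 0.9816 T_E = -102.8.
Solving simultaneously: T_D = 552.4 N, T_E = 650.8 N.

T_D ≈ 552 N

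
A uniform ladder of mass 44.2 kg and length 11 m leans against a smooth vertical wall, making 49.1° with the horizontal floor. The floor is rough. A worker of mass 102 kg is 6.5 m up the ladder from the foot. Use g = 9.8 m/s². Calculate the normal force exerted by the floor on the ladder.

ΣF_y = 0: N_floor = 44.2×9.8 + 102×9.8 = 1432.8 N.

N_floor ≈ 1430 N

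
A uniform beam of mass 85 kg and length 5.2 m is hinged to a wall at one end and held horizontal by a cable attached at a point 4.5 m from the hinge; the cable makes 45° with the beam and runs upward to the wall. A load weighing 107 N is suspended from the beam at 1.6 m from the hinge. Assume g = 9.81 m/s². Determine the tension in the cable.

Take torques about the hinge: T sin 45° · 4.5 = 85×9.81×2.6 + 107×1.6 = 2339.2 N·m.
So T = 2339.2 / (0.7071 × 4.5) = 735.14 N.

T ≈ 735 N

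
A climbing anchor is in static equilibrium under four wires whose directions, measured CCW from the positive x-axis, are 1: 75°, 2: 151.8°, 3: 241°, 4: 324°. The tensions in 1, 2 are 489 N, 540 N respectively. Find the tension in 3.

Resolve: ΣF_x = 489 cos 75° + 540 cos 151.8° + T_3 cos 241° + T_4 cos 324° = 0.
        ΣF_y = 489 sin 75° + 540 sin 151.8° + T_3 sin 241° + T_4 sin 324° = 0.
The known terms sum to (-349.3, 727.5) N, so -0.4848 T_3 + 0.8090 T_4 = 349.3 and -0.8746 T_3 − 0.5878 T_4 = -727.5.
Solving simultaneously: T_3 = 386.1 N, T_4 = 663.2 N.

T_3 ≈ 386 N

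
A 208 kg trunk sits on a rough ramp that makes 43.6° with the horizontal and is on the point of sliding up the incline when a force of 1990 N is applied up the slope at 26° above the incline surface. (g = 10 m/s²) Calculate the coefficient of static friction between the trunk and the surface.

On the verge of sliding up the incline, friction is at its maximum μN and acts down the slope.
Perpendicular to incline: N = W cos 43.6° − P sin 26° = 1506 − 872.4 = 633.9 N.
Along incline: P cos 26° − μN = W sin 43.6° → μ = −(W sin 43.6° − P cos 26°) / N = 0.5587.

μ ≈ 0.559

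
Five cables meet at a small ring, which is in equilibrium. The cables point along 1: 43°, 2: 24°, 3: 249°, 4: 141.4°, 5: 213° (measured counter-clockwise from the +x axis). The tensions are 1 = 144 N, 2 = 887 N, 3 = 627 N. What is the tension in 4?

T_4 ≈ 508 N

Resolve: ΣF_x = 144 cos 43° + 887 cos 24° + 627 cos 249° + T_4 cos 141.4° + T_5 cos 213° = 0.
        ΣF_y = 144 sin 43° + 887 sin 24° + 627 sin 249° + T_4 sin 141.4° + T_5 sin 213° = 0.
The known terms sum to (690.9, -126.4) N, so -0.7815 T_4 − 0.8387 T_5 = -690.9 and 0.6239 T_4 − 0.5446 T_5 = 126.4.
Solving simultaneously: T_4 = 508.3 N, T_5 = 350.2 N.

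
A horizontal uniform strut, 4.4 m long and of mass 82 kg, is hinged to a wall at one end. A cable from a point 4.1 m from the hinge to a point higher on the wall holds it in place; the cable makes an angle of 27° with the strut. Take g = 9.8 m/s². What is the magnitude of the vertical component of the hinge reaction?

Take torques about the hinge: T sin 27° · 4.1 = 82×9.8×2.2 = 1767.9 N·m.
So T = 1767.9 / (0.4540 × 4.1) = 949.8 N.
ΣF_y = 0: H_y = (82×9.8) − T sin 27° = 803.6 − 431.2 = 372.4 N.

|H_y| ≈ 372 N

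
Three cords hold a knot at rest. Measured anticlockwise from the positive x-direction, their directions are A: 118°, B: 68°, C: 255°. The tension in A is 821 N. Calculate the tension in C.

T_C ≈ 5160 N

Resolve: ΣF_x = 821 cos 118° + T_B cos 68° + T_C cos 255° = 0.
        ΣF_y = 821 sin 118° + T_B sin 68° + T_C sin 255° = 0.
The known terms sum to (-385.4, 724.9) N, so 0.3746 T_B − 0.2588 T_C = 385.4 and 0.9272 T_B − 0.9659 T_C = -724.9.
Solving simultaneously: T_B = 4594 N, T_C = 5161 N.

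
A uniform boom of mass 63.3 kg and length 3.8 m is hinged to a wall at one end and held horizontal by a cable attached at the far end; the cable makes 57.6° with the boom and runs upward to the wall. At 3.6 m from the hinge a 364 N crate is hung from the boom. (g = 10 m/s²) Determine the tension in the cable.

T ≈ 783 N

Take torques about the hinge: T sin 57.6° · 3.8 = 63.3×10×1.9 + 364×3.6 = 2513.1 N·m.
So T = 2513.1 / (0.8443 × 3.8) = 783.28 N.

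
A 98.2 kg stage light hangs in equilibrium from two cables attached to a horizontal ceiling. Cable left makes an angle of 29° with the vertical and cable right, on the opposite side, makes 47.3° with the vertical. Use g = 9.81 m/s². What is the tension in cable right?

T_right ≈ 481 N

Angles from the horizontal: cable left is 90° − 29° = 61°, cable right is 90° − 47.3° = 42.7°.
Weight W = 98.2 × 9.81 = 963.3 N acts straight down.
Horizontal: T_left cos 61° = T_right cos 42.7°  →  T_left = 1.516 T_right.
Vertical: T_left sin 61° + T_right sin 42.7° = 963.3.
Substituting the horizontal relation into the vertical equation gives 2.004 T_right = 963.3, so T_right = 480.7 N.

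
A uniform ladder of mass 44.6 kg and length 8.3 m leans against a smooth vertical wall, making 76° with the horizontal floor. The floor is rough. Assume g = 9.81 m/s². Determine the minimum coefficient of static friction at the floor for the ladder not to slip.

ΣF_y = 0: N_floor = 44.6×9.81 = 437.53 N.
Torques about the foot: N_wall · 8.3 sin 76° = 44.6×9.81×4.15 cos 76° → N_wall = 54.544 N.
ΣF_x = 0: f_floor = N_wall = 54.544 N.
μ_min = f_floor / N_floor = 54.544 / 437.53 = 0.1247.

μ_min ≈ 0.125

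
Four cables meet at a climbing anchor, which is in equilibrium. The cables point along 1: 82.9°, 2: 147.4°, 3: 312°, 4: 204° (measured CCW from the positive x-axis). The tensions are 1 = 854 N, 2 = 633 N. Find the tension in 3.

Resolve: ΣF_x = 854 cos 82.9° + 633 cos 147.4° + T_3 cos 312° + T_4 cos 204° = 0.
        ΣF_y = 854 sin 82.9° + 633 sin 147.4° + T_3 sin 312° + T_4 sin 204° = 0.
The known terms sum to (-427.7, 1188) N, so 0.6691 T_3 − 0.9135 T_4 = 427.7 and -0.7431 T_3 − 0.4067 T_4 = -1188.
Solving simultaneously: T_3 = 1325 N, T_4 = 502 N.

T_3 ≈ 1320 N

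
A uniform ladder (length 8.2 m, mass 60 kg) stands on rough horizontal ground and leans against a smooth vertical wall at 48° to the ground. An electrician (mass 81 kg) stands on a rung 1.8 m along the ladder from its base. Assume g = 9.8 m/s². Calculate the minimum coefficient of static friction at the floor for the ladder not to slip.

ΣF_y = 0: N_floor = 60×9.8 + 81×9.8 = 1381.8 N.
Torques about the foot: N_wall · 8.2 sin 48° = 60×9.8×4.1 cos 48° + 81×9.8×1.8 cos 48° → N_wall = 421.61 N.
ΣF_x = 0: f_floor = N_wall = 421.61 N.
μ_min = f_floor / N_floor = 421.61 / 1381.8 = 0.3051.

μ_min ≈ 0.305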